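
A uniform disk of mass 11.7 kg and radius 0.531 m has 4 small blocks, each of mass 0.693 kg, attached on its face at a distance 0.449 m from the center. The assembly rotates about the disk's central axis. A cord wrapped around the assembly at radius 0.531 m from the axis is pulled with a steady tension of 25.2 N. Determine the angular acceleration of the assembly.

I_disk = ½MR² = ½(11.7)(0.531)² = 1.649 kg·m².
I_blocks = 4·m·r² = 4(0.693)(0.449)² = 0.5588 kg·m².
Total I = 2.208 kg·m².
τ = F r = (25.2)(0.531) = 13.38 N·m.
α = τ/I = 13.38/2.208 = 6.059 rad/s².

α ≈ 6.06 rad/s²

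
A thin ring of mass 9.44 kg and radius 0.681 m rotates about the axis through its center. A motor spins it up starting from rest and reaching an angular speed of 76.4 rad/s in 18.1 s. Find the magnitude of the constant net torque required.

I = MR² = (9.44)(0.681)² = 4.378 kg·m².
α = Δω/Δt = (76.4 − 0)/18.1 = 4.221 rad/s².
τ = Iα = (4.378)(4.221) = 18.48 N·m.

τ ≈ 18.5 N·m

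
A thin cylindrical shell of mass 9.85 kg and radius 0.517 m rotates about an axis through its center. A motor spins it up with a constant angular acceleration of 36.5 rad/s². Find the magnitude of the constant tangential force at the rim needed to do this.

F ≈ 186 N

I = MR² = (9.85)(0.517)² = 2.633 kg·m².
The required torque is τ = Iα = (2.633)(36.50) = 96.10 N·m.
A tangential force at the rim gives τ = FR, so F = τ/R = 96.10/0.517 = 185.9 N.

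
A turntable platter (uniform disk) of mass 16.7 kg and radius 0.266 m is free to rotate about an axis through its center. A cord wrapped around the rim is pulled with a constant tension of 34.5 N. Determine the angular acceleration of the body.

α ≈ 15.5 rad/s²

I = ½MR² = (1/2)(16.7)(0.266)² = 0.5908 kg·m².
τ = F R = (34.5)(0.266) = 9.177 N·m.
Newton's second law for rotation, τ = Iα, gives α = τ/I = 9.177/0.5908 = 15.53 rad/s².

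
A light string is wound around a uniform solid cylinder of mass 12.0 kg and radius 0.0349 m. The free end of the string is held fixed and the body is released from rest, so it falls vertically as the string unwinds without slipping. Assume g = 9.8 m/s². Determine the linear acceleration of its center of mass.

a ≈ 6.53 m/s²

Translation: Mg − T = Ma. Rotation about the center: TR = Iα with I = ½MR².
With a = αR: T = (I/R²)a = (1/2)M a, so Mg = (1 + 0.5000)Ma.
a = g/(1 + 0.5000) = 9.8/1.500 = 6.533 m/s².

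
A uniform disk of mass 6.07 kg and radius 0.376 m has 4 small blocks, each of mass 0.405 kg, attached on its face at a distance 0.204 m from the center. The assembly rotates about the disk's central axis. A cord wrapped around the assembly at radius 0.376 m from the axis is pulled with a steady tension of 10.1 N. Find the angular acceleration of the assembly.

α ≈ 7.65 rad/s²

I_disk = ½MR² = ½(6.07)(0.376)² = 0.4291 kg·m².
I_blocks = 4·m·r² = 4(0.405)(0.204)² = 0.06742 kg·m².
Total I = 0.4965 kg·m².
τ = F r = (10.1)(0.376) = 3.798 N·m.
α = τ/I = 3.798/0.4965 = 7.649 rad/s².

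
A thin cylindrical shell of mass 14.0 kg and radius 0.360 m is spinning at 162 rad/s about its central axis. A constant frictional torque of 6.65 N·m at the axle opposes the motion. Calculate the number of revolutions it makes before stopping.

I = MR² = (14.0)(0.360)² = 1.814 kg·m².
The net torque has magnitude 6.65 N·m, opposing ω.
|α| = τ/I = 6.650/1.814 = 3.665 rad/s² (deceleration).
ω² = ω₀² − 2|α|θ with ω = 0 ⇒ θ = ω₀²/(2|α|) = 3580 rad = 569.8 rev.

≈ 570 revolutions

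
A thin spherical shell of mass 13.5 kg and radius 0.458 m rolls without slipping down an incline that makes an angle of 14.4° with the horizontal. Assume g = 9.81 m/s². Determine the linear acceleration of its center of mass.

a ≈ 1.46 m/s²

Translation along the incline: Mg sinθ − f = Ma.
Rotation about the center: fR = Iα with I = (2/3)MR². No-slip gives a = αR, so f = (I/R²)a = (2/3)M a.
Substituting: Mg sinθ = (1 + 0.6667)Ma, so a = g sinθ/(1 + 0.6667) = (9.81) sin 14.4° / 1.667 = 1.464 m/s².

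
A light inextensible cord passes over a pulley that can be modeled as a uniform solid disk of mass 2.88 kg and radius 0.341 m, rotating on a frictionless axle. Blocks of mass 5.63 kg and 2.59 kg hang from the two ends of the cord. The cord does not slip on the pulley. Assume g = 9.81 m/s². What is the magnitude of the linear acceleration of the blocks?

a ≈ 3.09 m/s²

I = ½MR² = (1/2)(2.88)(0.341)² = 0.1674 kg·m².
Heavier block: m₁g − T₁ = m₁a. Lighter block: T₂ − m₂g = m₂a.
Pulley: (T₁ − T₂)R = Iα = I(a/R), so T₁ − T₂ = (I/R²)a = (1/2)M_p a = 1.440·a.
Adding the three: (m₁ − m₂)g = (m₁ + m₂ + 1.440)a, so a = (5.63 − 2.59)(9.81)/(5.63 + 2.59 + 1.440) = 3.087 m/s².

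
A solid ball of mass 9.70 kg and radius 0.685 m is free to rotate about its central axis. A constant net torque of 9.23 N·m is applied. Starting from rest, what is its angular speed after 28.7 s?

I = (2/5)MR² = (2/5)(9.70)(0.685)² = 1.821 kg·m².
α = τ/I = 9.23/1.821 = 5.070 rad/s².
ω = ω₀ + αt = 0 + (5.070)(28.7) = 145.5 rad/s.

ω ≈ 146 rad/s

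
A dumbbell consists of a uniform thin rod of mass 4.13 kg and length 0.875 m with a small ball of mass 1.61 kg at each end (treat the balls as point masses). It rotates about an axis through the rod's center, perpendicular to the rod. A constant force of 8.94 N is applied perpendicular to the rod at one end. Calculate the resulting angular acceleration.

α ≈ 4.45 rad/s²

I_rod = (1/12)ML² = (1/12)(4.13)(0.875)² = 0.2635 kg·m².
I_balls = 2·m·(L/2)² = 2(1.61)(0.4375)² = 0.6163 kg·m².
Total I = 0.8798 kg·m².
τ = F·(L/2) = (8.94)(0.438) = 3.911 N·m.
α = τ/I = 3.911/0.8798 = 4.445 rad/s².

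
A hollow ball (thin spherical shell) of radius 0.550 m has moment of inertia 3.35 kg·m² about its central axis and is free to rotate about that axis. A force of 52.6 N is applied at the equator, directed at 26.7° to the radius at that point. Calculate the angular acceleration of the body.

α ≈ 3.88 rad/s²

Only the tangential component produces torque: τ = F R sinθ = (52.6)(0.550) sin 26.7° = 13.00 N·m.
From τ = Iα: α = 13.00/3.350 = 3.880 rad/s².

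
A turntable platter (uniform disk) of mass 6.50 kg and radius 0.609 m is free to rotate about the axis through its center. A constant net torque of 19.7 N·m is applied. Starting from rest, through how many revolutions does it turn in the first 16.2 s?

I = ½MR² = (1/2)(6.50)(0.609)² = 1.205 kg·m².
α = τ/I = 19.7/1.205 = 16.34 rad/s².
θ = ½αt² = ½(16.34)(16.2)² = 2145 rad.
Revolutions = θ/(2π) = 341.3.

≈ 341 revolutions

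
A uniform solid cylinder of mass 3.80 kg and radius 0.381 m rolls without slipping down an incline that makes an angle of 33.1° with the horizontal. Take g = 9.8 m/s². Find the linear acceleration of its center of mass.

Translation along the incline: Mg sinθ − f = Ma.
Rotation about the center: fR = Iα with I = ½MR². No-slip gives a = αR, so f = (I/R²)a = (1/2)M a.
Substituting: Mg sinθ = (1 + 0.5000)Ma, so a = g sinθ/(1 + 0.5000) = (9.8) sin 33.1° / 1.500 = 3.568 m/s².

a ≈ 3.57 m/s²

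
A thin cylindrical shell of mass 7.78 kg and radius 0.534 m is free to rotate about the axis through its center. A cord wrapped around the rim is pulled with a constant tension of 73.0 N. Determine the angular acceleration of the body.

α ≈ 17.6 rad/s²

I = MR² = (7.78)(0.534)² = 2.219 kg·m².
τ = F R = (73.0)(0.534) = 38.98 N·m.
Newton's second law for rotation, τ = Iα, gives α = τ/I = 38.98/2.219 = 17.57 rad/s².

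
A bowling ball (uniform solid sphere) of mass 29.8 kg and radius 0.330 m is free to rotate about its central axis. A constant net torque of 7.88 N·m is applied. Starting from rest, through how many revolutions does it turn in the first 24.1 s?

I = (2/5)MR² = (2/5)(29.8)(0.330)² = 1.298 kg·m².
α = τ/I = 7.88/1.298 = 6.070 rad/s².
θ = ½αt² = ½(6.070)(24.1)² = 1763 rad.
Revolutions = θ/(2π) = 280.6.

≈ 281 revolutions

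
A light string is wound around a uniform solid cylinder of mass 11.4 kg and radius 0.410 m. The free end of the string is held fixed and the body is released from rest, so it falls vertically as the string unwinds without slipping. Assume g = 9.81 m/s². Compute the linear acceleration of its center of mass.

Translation: Mg − T = Ma. Rotation about the center: TR = Iα with I = ½MR².
With a = αR: T = (I/R²)a = (1/2)M a, so Mg = (1 + 0.5000)Ma.
a = g/(1 + 0.5000) = 9.81/1.500 = 6.540 m/s².

a ≈ 6.54 m/s²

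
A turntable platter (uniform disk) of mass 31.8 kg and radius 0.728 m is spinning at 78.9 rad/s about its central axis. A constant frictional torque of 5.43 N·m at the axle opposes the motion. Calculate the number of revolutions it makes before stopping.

I = ½MR² = (1/2)(31.8)(0.728)² = 8.427 kg·m².
The net torque has magnitude 5.43 N·m, opposing ω.
|α| = τ/I = 5.430/8.427 = 0.6444 rad/s² (deceleration).
ω² = ω₀² − 2|α|θ with ω = 0 ⇒ θ = ω₀²/(2|α|) = 4830 rad = 768.8 rev.

≈ 769 revolutions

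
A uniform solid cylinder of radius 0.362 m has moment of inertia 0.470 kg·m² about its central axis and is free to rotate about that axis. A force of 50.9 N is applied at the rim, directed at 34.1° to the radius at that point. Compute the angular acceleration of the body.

Only the tangential component produces torque: τ = F R sinθ = (50.9)(0.362) sin 34.1° = 10.33 N·m.
From τ = Iα: α = 10.33/0.4700 = 21.98 rad/s².

α ≈ 22.0 rad/s²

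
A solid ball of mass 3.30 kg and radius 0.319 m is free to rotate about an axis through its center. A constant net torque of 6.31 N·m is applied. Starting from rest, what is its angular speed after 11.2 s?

I = (2/5)MR² = (2/5)(3.30)(0.319)² = 0.1343 kg·m².
α = τ/I = 6.31/0.1343 = 46.98 rad/s².
ω = ω₀ + αt = 0 + (46.98)(11.2) = 526.1 rad/s.

ω ≈ 526 rad/s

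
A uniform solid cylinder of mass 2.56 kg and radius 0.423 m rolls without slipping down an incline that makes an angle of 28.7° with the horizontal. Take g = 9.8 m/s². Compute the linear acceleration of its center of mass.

a ≈ 3.14 m/s²

Translation along the incline: Mg sinθ − f = Ma.
Rotation about the center: fR = Iα with I = ½MR². No-slip gives a = αR, so f = (I/R²)a = (1/2)M a.
Substituting: Mg sinθ = (1 + 0.5000)Ma, so a = g sinθ/(1 + 0.5000) = (9.8) sin 28.7° / 1.500 = 3.137 m/s².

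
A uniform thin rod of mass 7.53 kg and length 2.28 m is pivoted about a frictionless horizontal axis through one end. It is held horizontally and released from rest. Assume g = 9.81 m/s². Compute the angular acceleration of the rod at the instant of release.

About the pivot, I = (1/3)ML² = (1/3)(7.53)(2.28)² = 13.05 kg·m².
The weight acts at the center, a distance L/2 = 1.140 m from the pivot; τ = Mg(L/2) = 84.21 N·m.
α = τ/I = 84.21/13.05 = 6.454 rad/s².
(Equivalently α = (3g/(2L)) = 6.454 rad/s².)

α ≈ 6.45 rad/s²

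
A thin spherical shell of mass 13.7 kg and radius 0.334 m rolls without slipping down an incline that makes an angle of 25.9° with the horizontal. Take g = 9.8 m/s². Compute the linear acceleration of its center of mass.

a ≈ 2.57 m/s²

Translation along the incline: Mg sinθ − f = Ma.
Rotation about the center: fR = Iα with I = (2/3)MR². No-slip gives a = αR, so f = (I/R²)a = (2/3)M a.
Substituting: Mg sinθ = (1 + 0.6667)Ma, so a = g sinθ/(1 + 0.6667) = (9.8) sin 25.9° / 1.667 = 2.568 m/s².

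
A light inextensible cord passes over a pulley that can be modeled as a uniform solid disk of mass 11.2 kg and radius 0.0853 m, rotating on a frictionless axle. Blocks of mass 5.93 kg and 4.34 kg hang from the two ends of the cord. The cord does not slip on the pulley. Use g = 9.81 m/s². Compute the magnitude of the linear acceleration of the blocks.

I = ½MR² = (1/2)(11.2)(0.0853)² = 0.04075 kg·m².
Heavier block: m₁g − T₁ = m₁a. Lighter block: T₂ − m₂g = m₂a.
Pulley: (T₁ − T₂)R = Iα = I(a/R), so T₁ − T₂ = (I/R²)a = (1/2)M_p a = 5.600·a.
Adding the three: (m₁ − m₂)g = (m₁ + m₂ + 5.600)a, so a = (5.93 − 4.34)(9.81)/(5.93 + 4.34 + 5.600) = 0.9829 m/s².

a ≈ 0.983 m/s²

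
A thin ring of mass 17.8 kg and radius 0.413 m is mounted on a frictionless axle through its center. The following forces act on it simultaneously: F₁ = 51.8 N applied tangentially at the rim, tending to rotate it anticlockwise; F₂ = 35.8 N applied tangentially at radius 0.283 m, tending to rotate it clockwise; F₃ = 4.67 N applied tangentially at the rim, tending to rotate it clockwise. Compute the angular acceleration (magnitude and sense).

I = MR² = (17.8)(0.413)² = 3.036 kg·m².
Taking anticlockwise as positive: τ₁ = +(51.8)(0.413) = +21.39 N·m; τ₂ = −(35.8)(0.283) = −10.13 N·m; τ₃ = −(4.67)(0.413) = −1.929 N·m.
Net torque τ = 9.333 N·m.
α = τ/I = 9.333/3.036 = 3.074 rad/s².

α ≈ 3.07 rad/s², anticlockwise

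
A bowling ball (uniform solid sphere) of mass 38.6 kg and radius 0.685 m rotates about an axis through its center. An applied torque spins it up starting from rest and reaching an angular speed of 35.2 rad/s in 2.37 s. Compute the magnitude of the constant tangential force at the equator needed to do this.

F ≈ 157 N

I = (2/5)MR² = (2/5)(38.6)(0.685)² = 7.245 kg·m².
α = Δω/Δt = (35.2 − 0)/2.37 = 14.85 rad/s².
The required torque is τ = Iα = (7.245)(14.85) = 107.6 N·m.
A tangential force at the equator gives τ = FR, so F = τ/R = 107.6/0.685 = 157.1 N.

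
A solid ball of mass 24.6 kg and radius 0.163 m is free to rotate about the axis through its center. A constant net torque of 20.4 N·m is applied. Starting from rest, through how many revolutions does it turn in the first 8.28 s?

≈ 426 revolutions

I = (2/5)MR² = (2/5)(24.6)(0.163)² = 0.2614 kg·m².
α = τ/I = 20.4/0.2614 = 78.03 rad/s².
θ = ½αt² = ½(78.03)(8.28)² = 2675 rad.
Revolutions = θ/(2π) = 425.7.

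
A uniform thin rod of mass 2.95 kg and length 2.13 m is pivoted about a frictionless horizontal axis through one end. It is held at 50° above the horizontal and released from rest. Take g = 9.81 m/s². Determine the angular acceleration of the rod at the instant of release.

About the pivot, I = (1/3)ML² = (1/3)(2.95)(2.13)² = 4.461 kg·m².
The weight acts at the center, a distance L/2 = 1.065 m from the pivot; τ = Mg(L/2) cos 50° = 19.81 N·m.
α = τ/I = 19.81/4.461 = 4.441 rad/s².

α ≈ 4.44 rad/s²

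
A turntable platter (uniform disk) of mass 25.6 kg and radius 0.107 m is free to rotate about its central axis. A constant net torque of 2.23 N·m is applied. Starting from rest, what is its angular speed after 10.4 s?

I = ½MR² = (1/2)(25.6)(0.107)² = 0.1465 kg·m².
α = τ/I = 2.23/0.1465 = 15.22 rad/s².
ω = ω₀ + αt = 0 + (15.22)(10.4) = 158.3 rad/s.

ω ≈ 158 rad/s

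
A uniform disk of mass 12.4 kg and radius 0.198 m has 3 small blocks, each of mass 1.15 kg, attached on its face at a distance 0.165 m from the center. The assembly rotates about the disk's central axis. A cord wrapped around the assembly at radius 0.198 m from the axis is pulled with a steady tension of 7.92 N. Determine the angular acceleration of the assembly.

I_disk = ½MR² = ½(12.4)(0.198)² = 0.2431 kg·m².
I_blocks = 3·m·r² = 3(1.15)(0.165)² = 0.09393 kg·m².
Total I = 0.3370 kg·m².
τ = F r = (7.92)(0.198) = 1.568 N·m.
α = τ/I = 1.568/0.3370 = 4.653 rad/s².

α ≈ 4.65 rad/s²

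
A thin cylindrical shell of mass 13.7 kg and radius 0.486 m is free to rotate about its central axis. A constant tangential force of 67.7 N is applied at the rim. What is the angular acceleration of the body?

α ≈ 10.2 rad/s²

I = MR² = (13.7)(0.486)² = 3.236 kg·m².
τ = F R = (67.7)(0.486) = 32.90 N·m.
From τ = Iα: α = 32.90/3.236 = 10.17 rad/s².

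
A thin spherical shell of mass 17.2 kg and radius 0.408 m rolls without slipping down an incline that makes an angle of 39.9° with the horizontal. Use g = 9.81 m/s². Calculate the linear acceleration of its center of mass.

Translation along the incline: Mg sinθ − f = Ma.
Rotation about the center: fR = Iα with I = (2/3)MR². No-slip gives a = αR, so f = (I/R²)a = (2/3)M a.
Substituting: Mg sinθ = (1 + 0.6667)Ma, so a = g sinθ/(1 + 0.6667) = (9.81) sin 39.9° / 1.667 = 3.776 m/s².

a ≈ 3.78 m/s²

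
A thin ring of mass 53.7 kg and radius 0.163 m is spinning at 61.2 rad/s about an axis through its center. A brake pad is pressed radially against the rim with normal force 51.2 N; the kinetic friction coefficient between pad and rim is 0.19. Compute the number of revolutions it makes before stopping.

I = MR² = (53.7)(0.163)² = 1.427 kg·m².
Friction force f = μN = (0.19)(51.2) = 9.728 N at the rim; torque magnitude τ = fR = 1.586 N·m, opposing ω.
|α| = τ/I = 1.586/1.427 = 1.111 rad/s² (deceleration).
ω² = ω₀² − 2|α|θ with ω = 0 ⇒ θ = ω₀²/(2|α|) = 1685 rad = 268.2 rev.

≈ 268 revolutions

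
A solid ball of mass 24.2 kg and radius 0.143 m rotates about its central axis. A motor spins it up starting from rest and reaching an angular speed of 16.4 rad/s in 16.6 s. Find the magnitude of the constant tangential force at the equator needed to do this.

F ≈ 1.37 N

I = (2/5)MR² = (2/5)(24.2)(0.143)² = 0.1979 kg·m².
α = Δω/Δt = (16.4 − 0)/16.6 = 0.9880 rad/s².
The required torque is τ = Iα = (0.1979)(0.9880) = 0.1956 N·m.
A tangential force at the equator gives τ = FR, so F = τ/R = 0.1956/0.143 = 1.368 N.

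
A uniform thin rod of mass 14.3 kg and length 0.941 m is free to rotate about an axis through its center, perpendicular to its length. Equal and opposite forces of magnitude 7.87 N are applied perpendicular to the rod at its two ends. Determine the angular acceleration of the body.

α ≈ 7.02 rad/s²

I = (1/12)ML² = (1/12)(14.3)(0.941)² = 1.055 kg·m².
The couple gives τ = F·(L/2) + F·(L/2) = F L = (7.87)(0.941) = 7.406 N·m.
Newton's second law for rotation, τ = Iα, gives α = τ/I = 7.406/1.055 = 7.018 rad/s².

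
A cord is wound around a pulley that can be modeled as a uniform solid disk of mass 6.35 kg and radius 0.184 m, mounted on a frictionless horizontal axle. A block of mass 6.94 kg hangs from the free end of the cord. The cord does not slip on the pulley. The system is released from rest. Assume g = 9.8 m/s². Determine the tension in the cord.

I = ½MR² = (1/2)(6.35)(0.184)² = 0.1075 kg·m².
Block: mg − T = ma. Pulley: TR = Iα. No-slip: a = αR, so T = (I/R²)a = 3.175·a.
Then mg = (m + 3.175)a, so a = (6.94)(9.8)/(6.94 + 3.175) = 6.724 m/s².
T = 3.175·a = 21.35 N.

T ≈ 21.3 N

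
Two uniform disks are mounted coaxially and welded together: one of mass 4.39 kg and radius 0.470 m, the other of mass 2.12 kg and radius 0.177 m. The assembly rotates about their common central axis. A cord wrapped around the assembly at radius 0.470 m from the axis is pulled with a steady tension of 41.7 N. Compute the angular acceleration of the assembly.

α ≈ 37.8 rad/s²

I = ½M₁R₁² + ½M₂R₂² = ½(4.39)(0.470)² + ½(2.12)(0.177)² = 0.5181 kg·m².
τ = F r = (41.7)(0.470) = 19.60 N·m.
α = τ/I = 19.60/0.5181 = 37.83 rad/s².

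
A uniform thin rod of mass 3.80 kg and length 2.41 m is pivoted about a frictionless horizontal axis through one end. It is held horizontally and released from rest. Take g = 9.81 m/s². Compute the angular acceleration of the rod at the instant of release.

About the pivot, I = (1/3)ML² = (1/3)(3.80)(2.41)² = 7.357 kg·m².
The weight acts at the center, a distance L/2 = 1.205 m from the pivot; τ = Mg(L/2) = 44.92 N·m.
α = τ/I = 44.92/7.357 = 6.106 rad/s².
(Equivalently α = (3g/(2L)) = 6.106 rad/s².)

α ≈ 6.11 rad/s²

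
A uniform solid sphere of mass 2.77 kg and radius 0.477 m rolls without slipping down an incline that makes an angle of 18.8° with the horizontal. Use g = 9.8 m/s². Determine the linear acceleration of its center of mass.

a ≈ 2.26 m/s²

Translation along the incline: Mg sinθ − f = Ma.
Rotation about the center: fR = Iα with I = (2/5)MR². No-slip gives a = αR, so f = (I/R²)a = (2/5)M a.
Substituting: Mg sinθ = (1 + 0.4000)Ma, so a = g sinθ/(1 + 0.4000) = (9.8) sin 18.8° / 1.400 = 2.256 m/s².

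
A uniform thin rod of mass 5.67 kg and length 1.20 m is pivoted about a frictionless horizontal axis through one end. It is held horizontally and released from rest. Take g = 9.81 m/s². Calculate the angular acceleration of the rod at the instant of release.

About the pivot, I = (1/3)ML² = (1/3)(5.67)(1.20)² = 2.722 kg·m².
The weight acts at the center, a distance L/2 = 0.6000 m from the pivot; τ = Mg(L/2) = 33.37 N·m.
α = τ/I = 33.37/2.722 = 12.26 rad/s².

α ≈ 12.3 rad/s²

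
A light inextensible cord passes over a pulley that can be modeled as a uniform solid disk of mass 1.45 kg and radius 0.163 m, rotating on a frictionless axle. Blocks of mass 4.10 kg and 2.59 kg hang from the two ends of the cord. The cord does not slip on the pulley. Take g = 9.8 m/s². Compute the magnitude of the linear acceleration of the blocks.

a ≈ 2.00 m/s²

I = ½MR² = (1/2)(1.45)(0.163)² = 0.01926 kg·m².
Heavier block: m₁g − T₁ = m₁a. Lighter block: T₂ − m₂g = m₂a.
Pulley: (T₁ − T₂)R = Iα = I(a/R), so T₁ − T₂ = (I/R²)a = (1/2)M_p a = 0.7250·a.
Adding the three: (m₁ − m₂)g = (m₁ + m₂ + 0.7250)a, so a = (4.10 − 2.59)(9.8)/(4.10 + 2.59 + 0.7250) = 1.996 m/s².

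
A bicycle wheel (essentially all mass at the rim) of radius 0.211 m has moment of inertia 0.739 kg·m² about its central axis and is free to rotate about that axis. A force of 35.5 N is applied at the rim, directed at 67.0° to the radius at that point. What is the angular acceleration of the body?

α ≈ 9.33 rad/s²

Only the tangential component produces torque: τ = F R sinθ = (35.5)(0.211) sin 67.0° = 6.895 N·m.
Newton's second law for rotation, τ = Iα, gives α = τ/I = 6.895/0.7390 = 9.330 rad/s².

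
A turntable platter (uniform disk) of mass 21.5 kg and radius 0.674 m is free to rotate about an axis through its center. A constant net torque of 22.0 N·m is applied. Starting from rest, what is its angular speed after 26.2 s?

ω ≈ 118 rad/s

I = ½MR² = (1/2)(21.5)(0.674)² = 4.883 kg·m².
α = τ/I = 22.0/4.883 = 4.505 rad/s².
ω = ω₀ + αt = 0 + (4.505)(26.2) = 118.0 rad/s.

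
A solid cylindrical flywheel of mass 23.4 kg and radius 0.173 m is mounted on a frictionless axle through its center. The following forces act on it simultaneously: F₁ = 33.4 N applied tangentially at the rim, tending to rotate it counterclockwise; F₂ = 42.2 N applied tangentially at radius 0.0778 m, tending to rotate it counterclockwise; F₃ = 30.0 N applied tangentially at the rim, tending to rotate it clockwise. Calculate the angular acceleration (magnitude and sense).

α ≈ 11.1 rad/s², counterclockwise

I = ½MR² = (1/2)(23.4)(0.173)² = 0.3502 kg·m².
Taking counterclockwise as positive: τ₁ = +(33.4)(0.173) = +5.778 N·m; τ₂ = +(42.2)(0.0778) = +3.283 N·m; τ₃ = −(30.0)(0.173) = −5.190 N·m.
Net torque τ = 3.871 N·m.
α = τ/I = 3.871/0.3502 = 11.06 rad/s².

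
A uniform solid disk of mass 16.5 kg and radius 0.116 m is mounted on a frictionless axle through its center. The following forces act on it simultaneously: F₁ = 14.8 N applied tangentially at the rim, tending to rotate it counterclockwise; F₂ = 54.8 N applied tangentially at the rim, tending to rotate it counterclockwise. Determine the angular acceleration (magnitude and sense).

α ≈ 72.7 rad/s², counterclockwise

I = ½MR² = (1/2)(16.5)(0.116)² = 0.1110 kg·m².
Taking counterclockwise as positive: τ₁ = +(14.8)(0.116) = +1.717 N·m; τ₂ = +(54.8)(0.116) = +6.357 N·m.
Net torque τ = 8.074 N·m.
α = τ/I = 8.074/0.1110 = 72.73 rad/s².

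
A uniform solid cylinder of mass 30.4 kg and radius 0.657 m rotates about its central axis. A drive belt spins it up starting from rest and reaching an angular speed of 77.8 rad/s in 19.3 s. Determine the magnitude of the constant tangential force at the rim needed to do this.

I = ½MR² = (1/2)(30.4)(0.657)² = 6.561 kg·m².
α = Δω/Δt = (77.8 − 0)/19.3 = 4.031 rad/s².
The required torque is τ = Iα = (6.561)(4.031) = 26.45 N·m.
A tangential force at the rim gives τ = FR, so F = τ/R = 26.45/0.657 = 40.26 N.

F ≈ 40.3 N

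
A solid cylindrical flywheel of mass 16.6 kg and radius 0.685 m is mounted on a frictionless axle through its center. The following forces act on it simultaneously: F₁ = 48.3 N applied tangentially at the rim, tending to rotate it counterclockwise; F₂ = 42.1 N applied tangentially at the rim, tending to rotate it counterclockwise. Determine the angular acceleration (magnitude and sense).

I = ½MR² = (1/2)(16.6)(0.685)² = 3.895 kg·m².
Taking counterclockwise as positive: τ₁ = +(48.3)(0.685) = +33.09 N·m; τ₂ = +(42.1)(0.685) = +28.84 N·m.
Net torque τ = 61.92 N·m.
α = τ/I = 61.92/3.895 = 15.90 rad/s².

α ≈ 15.9 rad/s², counterclockwise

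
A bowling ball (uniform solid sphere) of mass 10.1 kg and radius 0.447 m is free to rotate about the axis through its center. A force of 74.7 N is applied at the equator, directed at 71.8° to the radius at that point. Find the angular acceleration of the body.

α ≈ 39.3 rad/s²

I = (2/5)MR² = (2/5)(10.1)(0.447)² = 0.8072 kg·m².
Only the tangential component produces torque: τ = F R sinθ = (74.7)(0.447) sin 71.8° = 31.72 N·m.
Newton's second law for rotation, τ = Iα, gives α = τ/I = 31.72/0.8072 = 39.30 rad/s².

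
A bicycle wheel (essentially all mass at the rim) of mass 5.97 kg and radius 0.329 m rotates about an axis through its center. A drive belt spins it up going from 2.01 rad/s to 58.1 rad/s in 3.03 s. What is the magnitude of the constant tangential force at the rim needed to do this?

F ≈ 36.4 N

I = MR² = (5.97)(0.329)² = 0.6462 kg·m².
α = Δω/Δt = (58.1 − 2.01)/3.03 = 18.51 rad/s².
The required torque is τ = Iα = (0.6462)(18.51) = 11.96 N·m.
A tangential force at the rim gives τ = FR, so F = τ/R = 11.96/0.329 = 36.36 N.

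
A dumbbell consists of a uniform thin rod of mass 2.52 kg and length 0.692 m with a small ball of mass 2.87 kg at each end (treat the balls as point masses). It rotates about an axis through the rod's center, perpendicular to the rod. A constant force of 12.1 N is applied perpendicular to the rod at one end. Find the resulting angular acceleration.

α ≈ 5.31 rad/s²

I_rod = (1/12)ML² = (1/12)(2.52)(0.692)² = 0.1006 kg·m².
I_balls = 2·m·(L/2)² = 2(2.87)(0.3460)² = 0.6872 kg·m².
Total I = 0.7877 kg·m².
τ = F·(L/2) = (12.1)(0.346) = 4.187 N·m.
α = τ/I = 4.187/0.7877 = 5.315 rad/s².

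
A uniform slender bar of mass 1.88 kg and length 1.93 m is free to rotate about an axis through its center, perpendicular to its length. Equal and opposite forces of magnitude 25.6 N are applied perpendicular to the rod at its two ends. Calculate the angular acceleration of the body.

α ≈ 84.7 rad/s²

I = (1/12)ML² = (1/12)(1.88)(1.93)² = 0.5836 kg·m².
The couple gives τ = F·(L/2) + F·(L/2) = F L = (25.6)(1.93) = 49.41 N·m.
From τ = Iα: α = 49.41/0.5836 = 84.67 rad/s².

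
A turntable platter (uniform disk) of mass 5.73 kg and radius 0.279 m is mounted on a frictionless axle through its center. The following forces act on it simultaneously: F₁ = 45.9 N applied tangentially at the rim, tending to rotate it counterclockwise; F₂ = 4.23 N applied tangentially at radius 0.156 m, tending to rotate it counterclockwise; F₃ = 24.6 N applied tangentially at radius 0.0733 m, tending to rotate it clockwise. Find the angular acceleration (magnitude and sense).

I = ½MR² = (1/2)(5.73)(0.279)² = 0.2230 kg·m².
Taking counterclockwise as positive: τ₁ = +(45.9)(0.279) = +12.81 N·m; τ₂ = +(4.23)(0.156) = +0.6599 N·m; τ₃ = −(24.6)(0.0733) = −1.803 N·m.
Net torque τ = 11.66 N·m.
α = τ/I = 11.66/0.2230 = 52.30 rad/s².

α ≈ 52.3 rad/s², counterclockwise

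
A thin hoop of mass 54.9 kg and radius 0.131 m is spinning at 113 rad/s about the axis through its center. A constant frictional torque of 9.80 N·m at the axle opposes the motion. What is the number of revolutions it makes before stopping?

≈ 97.7 revolutions

I = MR² = (54.9)(0.131)² = 0.9421 kg·m².
The net torque has magnitude 9.80 N·m, opposing ω.
|α| = τ/I = 9.800/0.9421 = 10.40 rad/s² (deceleration).
ω² = ω₀² − 2|α|θ with ω = 0 ⇒ θ = ω₀²/(2|α|) = 613.8 rad = 97.69 rev.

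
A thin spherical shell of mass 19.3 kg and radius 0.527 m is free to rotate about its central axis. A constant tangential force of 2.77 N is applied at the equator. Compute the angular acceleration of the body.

α ≈ 0.409 rad/s²

I = (2/3)MR² = (2/3)(19.3)(0.527)² = 3.573 kg·m².
τ = F R = (2.77)(0.527) = 1.460 N·m.
From τ = Iα: α = 1.460/3.573 = 0.4085 rad/s².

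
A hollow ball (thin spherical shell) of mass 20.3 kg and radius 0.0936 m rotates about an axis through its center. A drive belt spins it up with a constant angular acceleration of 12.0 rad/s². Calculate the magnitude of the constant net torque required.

I = (2/3)MR² = (2/3)(20.3)(0.0936)² = 0.1186 kg·m².
τ = Iα = (0.1186)(12.00) = 1.423 N·m.

τ ≈ 1.42 N·m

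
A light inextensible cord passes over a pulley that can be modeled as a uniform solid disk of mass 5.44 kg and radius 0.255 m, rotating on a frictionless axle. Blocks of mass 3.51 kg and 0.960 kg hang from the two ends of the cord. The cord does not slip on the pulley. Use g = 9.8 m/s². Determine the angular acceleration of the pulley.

α ≈ 13.6 rad/s²

I = ½MR² = (1/2)(5.44)(0.255)² = 0.1769 kg·m².
Heavier block: m₁g − T₁ = m₁a. Lighter block: T₂ − m₂g = m₂a.
Pulley: (T₁ − T₂)R = Iα = I(a/R), so T₁ − T₂ = (I/R²)a = (1/2)M_p a = 2.720·a.
Adding the three: (m₁ − m₂)g = (m₁ + m₂ + 2.720)a, so a = (3.51 − 0.960)(9.8)/(3.51 + 0.960 + 2.720) = 3.476 m/s².
α = a/R = 3.476/0.255 = 13.63 rad/s².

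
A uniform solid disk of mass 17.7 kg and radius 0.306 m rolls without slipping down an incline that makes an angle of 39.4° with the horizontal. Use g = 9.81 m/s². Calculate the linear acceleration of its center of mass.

a ≈ 4.15 m/s²

Translation along the incline: Mg sinθ − f = Ma.
Rotation about the center: fR = Iα with I = ½MR². No-slip gives a = αR, so f = (I/R²)a = (1/2)M a.
Substituting: Mg sinθ = (1 + 0.5000)Ma, so a = g sinθ/(1 + 0.5000) = (9.81) sin 39.4° / 1.500 = 4.151 m/s².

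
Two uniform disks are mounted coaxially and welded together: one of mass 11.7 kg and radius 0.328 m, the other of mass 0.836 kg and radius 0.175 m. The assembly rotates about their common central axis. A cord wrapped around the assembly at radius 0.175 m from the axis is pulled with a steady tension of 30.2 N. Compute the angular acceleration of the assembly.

α ≈ 8.23 rad/s²

I = ½M₁R₁² + ½M₂R₂² = ½(11.7)(0.328)² + ½(0.836)(0.175)² = 0.6422 kg·m².
τ = F r = (30.2)(0.175) = 5.285 N·m.
α = τ/I = 5.285/0.6422 = 8.230 rad/s².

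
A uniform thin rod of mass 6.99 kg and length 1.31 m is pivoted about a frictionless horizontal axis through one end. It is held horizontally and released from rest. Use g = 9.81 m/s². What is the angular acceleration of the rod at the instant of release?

α ≈ 11.2 rad/s²

About the pivot, I = (1/3)ML² = (1/3)(6.99)(1.31)² = 3.999 kg·m².
The weight acts at the center, a distance L/2 = 0.6550 m from the pivot; τ = Mg(L/2) = 44.91 N·m.
α = τ/I = 44.91/3.999 = 11.23 rad/s².
(Equivalently α = (3g/(2L)) = 11.23 rad/s².)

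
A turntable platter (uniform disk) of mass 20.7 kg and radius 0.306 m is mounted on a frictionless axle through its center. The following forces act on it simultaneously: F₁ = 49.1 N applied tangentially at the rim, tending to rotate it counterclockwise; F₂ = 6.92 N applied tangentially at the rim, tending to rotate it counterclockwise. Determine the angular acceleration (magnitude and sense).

I = ½MR² = (1/2)(20.7)(0.306)² = 0.9691 kg·m².
Taking counterclockwise as positive: τ₁ = +(49.1)(0.306) = +15.02 N·m; τ₂ = +(6.92)(0.306) = +2.118 N·m.
Net torque τ = 17.14 N·m.
α = τ/I = 17.14/0.9691 = 17.69 rad/s².

α ≈ 17.7 rad/s², counterclockwise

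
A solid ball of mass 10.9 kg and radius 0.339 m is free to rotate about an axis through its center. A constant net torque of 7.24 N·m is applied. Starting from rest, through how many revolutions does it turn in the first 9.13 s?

I = (2/5)MR² = (2/5)(10.9)(0.339)² = 0.5011 kg·m².
α = τ/I = 7.24/0.5011 = 14.45 rad/s².
θ = ½αt² = ½(14.45)(9.13)² = 602.2 rad.
Revolutions = θ/(2π) = 95.85.

≈ 95.8 revolutions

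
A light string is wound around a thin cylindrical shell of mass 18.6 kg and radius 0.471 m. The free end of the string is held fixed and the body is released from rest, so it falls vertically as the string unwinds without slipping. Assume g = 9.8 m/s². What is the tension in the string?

Translation: Mg − T = Ma. Rotation about the center: TR = Iα with I = MR².
With a = αR: T = (I/R²)a = M a, so Mg = (1 + 1.000)Ma.
a = g/(1 + 1.000) = 9.8/2.000 = 4.900 m/s².
T = 1.000·M·a = (1.000)(18.6)(4.900) = 91.14 N.

T ≈ 91.1 N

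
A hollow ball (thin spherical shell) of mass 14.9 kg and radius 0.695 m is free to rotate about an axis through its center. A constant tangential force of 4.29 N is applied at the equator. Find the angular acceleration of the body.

α ≈ 0.621 rad/s²

I = (2/3)MR² = (2/3)(14.9)(0.695)² = 4.798 kg·m².
τ = F R = (4.29)(0.695) = 2.982 N·m.
From τ = Iα: α = 2.982/4.798 = 0.6214 rad/s².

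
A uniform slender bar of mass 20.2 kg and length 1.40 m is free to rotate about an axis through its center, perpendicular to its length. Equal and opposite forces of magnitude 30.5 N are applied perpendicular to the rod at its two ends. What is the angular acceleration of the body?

α ≈ 12.9 rad/s²

I = (1/12)ML² = (1/12)(20.2)(1.40)² = 3.299 kg·m².
The couple gives τ = F·(L/2) + F·(L/2) = F L = (30.5)(1.40) = 42.70 N·m.
Newton's second law for rotation, τ = Iα, gives α = τ/I = 42.70/3.299 = 12.94 rad/s².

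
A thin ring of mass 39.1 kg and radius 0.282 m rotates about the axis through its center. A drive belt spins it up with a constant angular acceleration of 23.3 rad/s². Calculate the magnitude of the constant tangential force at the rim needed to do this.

I = MR² = (39.1)(0.282)² = 3.109 kg·m².
The required torque is τ = Iα = (3.109)(23.30) = 72.45 N·m.
A tangential force at the rim gives τ = FR, so F = τ/R = 72.45/0.282 = 256.9 N.

F ≈ 257 N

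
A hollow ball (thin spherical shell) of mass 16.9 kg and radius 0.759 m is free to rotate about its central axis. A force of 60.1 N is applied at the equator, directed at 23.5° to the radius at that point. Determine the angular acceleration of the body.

I = (2/3)MR² = (2/3)(16.9)(0.759)² = 6.491 kg·m².
Only the tangential component produces torque: τ = F R sinθ = (60.1)(0.759) sin 23.5° = 18.19 N·m.
Newton's second law for rotation, τ = Iα, gives α = τ/I = 18.19/6.491 = 2.802 rad/s².

α ≈ 2.80 rad/s²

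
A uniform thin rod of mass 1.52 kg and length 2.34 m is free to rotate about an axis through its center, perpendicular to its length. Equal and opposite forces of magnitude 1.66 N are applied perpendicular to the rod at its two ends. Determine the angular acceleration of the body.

I = (1/12)ML² = (1/12)(1.52)(2.34)² = 0.6936 kg·m².
The couple gives τ = F·(L/2) + F·(L/2) = F L = (1.66)(2.34) = 3.884 N·m.
Newton's second law for rotation, τ = Iα, gives α = τ/I = 3.884/0.6936 = 5.601 rad/s².

α ≈ 5.60 rad/s²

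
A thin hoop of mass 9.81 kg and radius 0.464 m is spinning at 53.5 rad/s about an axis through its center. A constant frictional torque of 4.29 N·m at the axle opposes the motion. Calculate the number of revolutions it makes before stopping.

≈ 112 revolutions

I = MR² = (9.81)(0.464)² = 2.112 kg·m².
The net torque has magnitude 4.29 N·m, opposing ω.
|α| = τ/I = 4.290/2.112 = 2.031 rad/s² (deceleration).
ω² = ω₀² − 2|α|θ with ω = 0 ⇒ θ = ω₀²/(2|α|) = 704.6 rad = 112.1 rev.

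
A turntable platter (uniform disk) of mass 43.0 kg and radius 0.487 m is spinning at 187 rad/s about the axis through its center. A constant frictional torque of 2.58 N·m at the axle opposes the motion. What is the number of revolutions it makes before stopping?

≈ 5500 revolutions

I = ½MR² = (1/2)(43.0)(0.487)² = 5.099 kg·m².
The net torque has magnitude 2.58 N·m, opposing ω.
|α| = τ/I = 2.580/5.099 = 0.5060 rad/s² (deceleration).
ω² = ω₀² − 2|α|θ with ω = 0 ⇒ θ = ω₀²/(2|α|) = 34560 rad = 5500 rev.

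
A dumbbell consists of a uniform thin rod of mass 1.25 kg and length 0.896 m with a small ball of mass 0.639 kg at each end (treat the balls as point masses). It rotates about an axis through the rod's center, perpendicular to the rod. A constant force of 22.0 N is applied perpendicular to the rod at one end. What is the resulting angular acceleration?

α ≈ 29.0 rad/s²

I_rod = (1/12)ML² = (1/12)(1.25)(0.896)² = 0.08363 kg·m².
I_balls = 2·m·(L/2)² = 2(0.639)(0.4480)² = 0.2565 kg·m².
Total I = 0.3401 kg·m².
τ = F·(L/2) = (22.0)(0.448) = 9.856 N·m.
α = τ/I = 9.856/0.3401 = 28.98 rad/s².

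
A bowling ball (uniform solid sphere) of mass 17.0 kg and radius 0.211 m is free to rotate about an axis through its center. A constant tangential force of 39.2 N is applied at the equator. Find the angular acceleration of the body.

I = (2/5)MR² = (2/5)(17.0)(0.211)² = 0.3027 kg·m².
τ = F R = (39.2)(0.211) = 8.271 N·m.
From τ = Iα: α = 8.271/0.3027 = 27.32 rad/s².

α ≈ 27.3 rad/s²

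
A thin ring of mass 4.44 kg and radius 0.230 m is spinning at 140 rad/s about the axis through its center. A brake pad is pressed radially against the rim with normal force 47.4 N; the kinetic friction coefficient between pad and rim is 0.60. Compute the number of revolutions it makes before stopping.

≈ 56.0 revolutions

I = MR² = (4.44)(0.230)² = 0.2349 kg·m².
Friction force f = μN = (0.60)(47.4) = 28.44 N at the rim; torque magnitude τ = fR = 6.541 N·m, opposing ω.
|α| = τ/I = 6.541/0.2349 = 27.85 rad/s² (deceleration).
ω² = ω₀² − 2|α|θ with ω = 0 ⇒ θ = ω₀²/(2|α|) = 351.9 rad = 56.01 rev.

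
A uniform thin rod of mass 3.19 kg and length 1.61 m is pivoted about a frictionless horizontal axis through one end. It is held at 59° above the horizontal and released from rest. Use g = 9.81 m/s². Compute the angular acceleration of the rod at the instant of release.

α ≈ 4.71 rad/s²

About the pivot, I = (1/3)ML² = (1/3)(3.19)(1.61)² = 2.756 kg·m².
The weight acts at the center, a distance L/2 = 0.8050 m from the pivot; τ = Mg(L/2) cos 59° = 12.97 N·m.
α = τ/I = 12.97/2.756 = 4.707 rad/s².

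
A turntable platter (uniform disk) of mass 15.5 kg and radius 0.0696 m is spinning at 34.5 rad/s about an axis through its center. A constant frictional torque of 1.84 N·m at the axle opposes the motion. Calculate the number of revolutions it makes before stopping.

≈ 1.93 revolutions

I = ½MR² = (1/2)(15.5)(0.0696)² = 0.03754 kg·m².
The net torque has magnitude 1.84 N·m, opposing ω.
|α| = τ/I = 1.840/0.03754 = 49.01 rad/s² (deceleration).
ω² = ω₀² − 2|α|θ with ω = 0 ⇒ θ = ω₀²/(2|α|) = 12.14 rad = 1.933 rev.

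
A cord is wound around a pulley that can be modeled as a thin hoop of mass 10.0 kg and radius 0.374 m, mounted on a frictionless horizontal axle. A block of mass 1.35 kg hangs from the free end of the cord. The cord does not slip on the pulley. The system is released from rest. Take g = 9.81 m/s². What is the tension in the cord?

I = MR² = (10.0)(0.374)² = 1.399 kg·m².
Block: mg − T = ma. Pulley: TR = Iα. No-slip: a = αR, so T = (I/R²)a = 10.00·a.
Then mg = (m + 10.00)a, so a = (1.35)(9.81)/(1.35 + 10.00) = 1.167 m/s².
T = 10.00·a = 11.67 N.

T ≈ 11.7 N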